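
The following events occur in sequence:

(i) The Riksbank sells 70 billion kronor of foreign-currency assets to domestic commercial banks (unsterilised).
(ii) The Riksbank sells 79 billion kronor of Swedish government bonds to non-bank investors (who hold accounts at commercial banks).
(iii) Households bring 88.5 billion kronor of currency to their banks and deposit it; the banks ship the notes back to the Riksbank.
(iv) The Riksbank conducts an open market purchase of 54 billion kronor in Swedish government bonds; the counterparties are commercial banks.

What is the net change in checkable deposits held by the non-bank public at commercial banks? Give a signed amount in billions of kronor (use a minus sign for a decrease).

+9.5 billion

FX sale 70 billion kronor: the counterparty is a bank, so public deposits are unchanged → 0.
Asset sale (to non-banks) 79 billion kronor: non-bank counterparties' bank balances fall → −79B.
Currency deposit 88.5 billion kronor: non-bank counterparties' bank balances rise → +88.5B.
OMO purchase (from banks) 54 billion kronor: the counterparty is a bank, so public deposits are unchanged → 0.
Net: 0 − 79 + 88.5 + 0 = +9.5 billion.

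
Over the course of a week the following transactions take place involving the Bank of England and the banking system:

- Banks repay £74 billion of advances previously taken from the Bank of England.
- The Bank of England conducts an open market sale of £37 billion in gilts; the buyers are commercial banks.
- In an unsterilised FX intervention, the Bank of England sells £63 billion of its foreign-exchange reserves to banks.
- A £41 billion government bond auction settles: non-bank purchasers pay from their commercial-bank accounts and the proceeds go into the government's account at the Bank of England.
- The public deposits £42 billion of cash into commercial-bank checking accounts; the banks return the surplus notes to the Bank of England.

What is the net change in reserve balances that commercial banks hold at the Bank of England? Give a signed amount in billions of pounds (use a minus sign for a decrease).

Discount-window repayment £74 billion: repayment is debited from reserves → −£74B.
OMO sale (to banks) £37 billion: the buying banks pay out of their reserve balances → −£37B.
FX sale £63 billion: the buying banks pay out of their reserve balances → −£63B.
Government account inflow £41 billion: funds move from bank reserves into the government account → −£41B.
Currency deposit £42 billion: returned notes are swapped for reserve credit → +£42B.
Net: −74 − 37 − 63 − 41 + 42 = -£173 billion.

-£173 billion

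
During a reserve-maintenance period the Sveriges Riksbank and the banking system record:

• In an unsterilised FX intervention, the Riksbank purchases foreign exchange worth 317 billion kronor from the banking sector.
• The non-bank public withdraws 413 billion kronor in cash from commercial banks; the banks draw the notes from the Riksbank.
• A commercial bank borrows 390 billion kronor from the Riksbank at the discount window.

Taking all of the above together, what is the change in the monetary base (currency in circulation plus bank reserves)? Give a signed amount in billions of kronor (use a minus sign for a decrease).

+707 billion

FX purchase 317 billion kronor: Riksbank balance sheet expands → +317B.
Currency withdrawal 413 billion kronor: just a shift between currency and reserves — both are base money → 0.
Discount-window loan 390 billion kronor: Riksbank balance sheet expands → +390B.
Net: 317 + 0 + 390 = +707 billion.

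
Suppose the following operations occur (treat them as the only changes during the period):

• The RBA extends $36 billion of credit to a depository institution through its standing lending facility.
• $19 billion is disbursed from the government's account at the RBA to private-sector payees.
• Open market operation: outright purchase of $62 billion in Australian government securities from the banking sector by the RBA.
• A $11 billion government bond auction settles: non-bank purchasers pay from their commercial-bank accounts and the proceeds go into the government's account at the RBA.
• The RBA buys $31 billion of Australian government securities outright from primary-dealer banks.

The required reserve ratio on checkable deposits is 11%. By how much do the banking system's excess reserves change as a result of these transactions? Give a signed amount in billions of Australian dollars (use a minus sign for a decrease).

+$136.12 billion

Discount-window loan $36 billion: reserves +$36B, deposits 0.
Government spending $19 billion: reserves +$19B, deposits +$19B.
OMO purchase (from banks) $62 billion: reserves +$62B, deposits 0.
Government account inflow $11 billion: reserves −$11B, deposits −$11B.
OMO purchase (from banks) $31 billion: reserves +$31B, deposits 0.
Totals: Δreserves = +$137B, Δdeposits = +$8B.
Δrequired reserves = 11% × +$8B = +$0.88B.
Δexcess reserves = Δreserves − Δrequired = +$137B − (+$0.88B) = +$136.12 billion.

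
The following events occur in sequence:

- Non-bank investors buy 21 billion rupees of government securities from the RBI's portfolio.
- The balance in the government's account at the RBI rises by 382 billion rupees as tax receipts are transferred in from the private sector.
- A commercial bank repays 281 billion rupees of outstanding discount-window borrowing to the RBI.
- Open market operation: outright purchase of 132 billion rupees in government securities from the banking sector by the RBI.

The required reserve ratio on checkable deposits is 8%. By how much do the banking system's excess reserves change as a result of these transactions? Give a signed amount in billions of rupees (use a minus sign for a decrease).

-519.76 billion

Asset sale (to non-banks) 21 billion rupees: reserves −21B, deposits −21B.
Government account inflow 382 billion rupees: reserves −382B, deposits −382B.
Discount-window repayment 281 billion rupees: reserves −281B, deposits 0.
OMO purchase (from banks) 132 billion rupees: reserves +132B, deposits 0.
Totals: Δreserves = −552B, Δdeposits = −403B.
Δrequired reserves = 8% × −403B = −32.24B.
Δexcess reserves = Δreserves − Δrequired = −552B − (−32.24B) = -519.76 billion.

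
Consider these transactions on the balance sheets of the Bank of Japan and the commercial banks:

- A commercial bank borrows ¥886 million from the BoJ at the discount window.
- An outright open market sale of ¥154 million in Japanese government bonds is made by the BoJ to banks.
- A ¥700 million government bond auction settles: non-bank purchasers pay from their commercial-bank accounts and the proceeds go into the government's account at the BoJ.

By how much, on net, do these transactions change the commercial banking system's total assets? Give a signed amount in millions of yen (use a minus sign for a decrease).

Discount-window loan ¥886 million: bank balance sheets expand → +¥886M.
OMO sale (to banks) ¥154 million: just an asset swap on bank balance sheets → 0.
Government account inflow ¥700 million: bank balance sheets shrink → −¥700M.
Net: 886 + 0 − 700 = +¥186 million.

+¥186 million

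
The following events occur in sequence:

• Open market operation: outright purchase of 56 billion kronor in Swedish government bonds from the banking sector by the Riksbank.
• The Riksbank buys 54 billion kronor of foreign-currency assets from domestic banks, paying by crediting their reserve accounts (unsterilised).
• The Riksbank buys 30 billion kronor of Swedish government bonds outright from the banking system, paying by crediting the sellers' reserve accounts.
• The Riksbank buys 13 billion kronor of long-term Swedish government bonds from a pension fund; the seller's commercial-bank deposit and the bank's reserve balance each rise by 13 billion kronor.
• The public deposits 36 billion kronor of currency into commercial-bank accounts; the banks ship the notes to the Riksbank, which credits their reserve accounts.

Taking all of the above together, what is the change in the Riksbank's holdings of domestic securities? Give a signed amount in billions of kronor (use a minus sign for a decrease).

Riksbank balance sheet:
  Assets:      Securities +99B, Foreign assets +54B
  Liabilities: Bank reserves +189B, Currency in circulation −36B
Commercial banking system:
  Assets:      Reserves at CB +189B, Securities −86B, Foreign assets −54B
  Liabilities: Checkable deposits +49B
So the change in the Riksbank's holdings of domestic securities is +99 billion.

+99 billion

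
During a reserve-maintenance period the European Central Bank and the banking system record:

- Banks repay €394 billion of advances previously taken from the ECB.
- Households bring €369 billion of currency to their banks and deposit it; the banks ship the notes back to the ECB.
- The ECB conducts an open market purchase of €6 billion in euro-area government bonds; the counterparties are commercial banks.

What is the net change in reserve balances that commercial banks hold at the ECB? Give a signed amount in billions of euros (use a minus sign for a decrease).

-€19 billion

ECB balance sheet:
  Assets:      Securities +€6B, Loans to banks −€394B
  Liabilities: Bank reserves −€19B, Currency in circulation −€369B
Commercial banking system:
  Assets:      Reserves at CB −€19B, Securities −€6B
  Liabilities: Checkable deposits +€369B, Borrowings from CB −€394B
So the change in reserve balances that commercial banks hold at the ECB is -€19 billion.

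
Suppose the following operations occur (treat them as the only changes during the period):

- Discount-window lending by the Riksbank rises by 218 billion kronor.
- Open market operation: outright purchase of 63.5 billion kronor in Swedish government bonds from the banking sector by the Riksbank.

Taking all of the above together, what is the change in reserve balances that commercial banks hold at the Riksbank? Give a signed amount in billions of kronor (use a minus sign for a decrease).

+281.5 billion

Riksbank balance sheet:
  Assets:      Securities +63.5B, Loans to banks +218B
  Liabilities: Bank reserves +281.5B
Commercial banking system:
  Assets:      Reserves at CB +281.5B, Securities −63.5B
  Liabilities: Borrowings from CB +218B
So the change in reserve balances that commercial banks hold at the Riksbank is +281.5 billion.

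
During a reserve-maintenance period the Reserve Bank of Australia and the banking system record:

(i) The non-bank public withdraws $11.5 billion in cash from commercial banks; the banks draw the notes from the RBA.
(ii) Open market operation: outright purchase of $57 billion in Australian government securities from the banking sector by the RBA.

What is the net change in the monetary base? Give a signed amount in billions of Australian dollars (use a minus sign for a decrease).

RBA balance sheet:
  Assets:      Securities +$57B
  Liabilities: Bank reserves +$45.5B, Currency in circulation +$11.5B
Commercial banking system:
  Assets:      Reserves at CB +$45.5B, Securities −$57B
  Liabilities: Checkable deposits −$11.5B
Monetary base = currency + reserves: +$11.5B + (+$45.5B) = +$57 billion.

+$57 billion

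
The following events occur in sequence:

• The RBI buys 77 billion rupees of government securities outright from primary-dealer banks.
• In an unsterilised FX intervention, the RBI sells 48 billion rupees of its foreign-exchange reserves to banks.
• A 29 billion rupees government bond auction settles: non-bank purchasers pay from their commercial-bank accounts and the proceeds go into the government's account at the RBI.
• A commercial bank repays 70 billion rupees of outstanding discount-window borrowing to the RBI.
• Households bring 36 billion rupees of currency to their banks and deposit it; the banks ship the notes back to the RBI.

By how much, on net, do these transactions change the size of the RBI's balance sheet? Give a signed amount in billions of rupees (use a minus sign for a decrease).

OMO purchase (from banks) 77 billion rupees: an RBI asset is acquired → +77B.
FX sale 48 billion rupees: an RBI asset is shed → −48B.
Government account inflow 29 billion rupees: only the composition of liabilities changes → 0.
Discount-window repayment 70 billion rupees: an RBI asset is shed → −70B.
Currency deposit 36 billion rupees: only the composition of liabilities changes → 0.
Net: 77 − 48 + 0 − 70 + 0 = -41 billion.

-41 billion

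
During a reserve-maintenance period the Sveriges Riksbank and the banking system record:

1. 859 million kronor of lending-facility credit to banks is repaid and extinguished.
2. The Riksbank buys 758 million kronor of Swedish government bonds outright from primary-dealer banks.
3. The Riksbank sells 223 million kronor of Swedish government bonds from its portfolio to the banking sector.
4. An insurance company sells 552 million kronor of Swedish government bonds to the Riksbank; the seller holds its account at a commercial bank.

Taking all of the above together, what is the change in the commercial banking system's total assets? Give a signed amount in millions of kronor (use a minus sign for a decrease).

-307 million

Discount-window repayment 859 million kronor: bank balance sheets shrink → −859M.
OMO purchase (from banks) 758 million kronor: just an asset swap on bank balance sheets → 0.
OMO sale (to banks) 223 million kronor: just an asset swap on bank balance sheets → 0.
Asset purchase (from non-banks) 552 million kronor: bank balance sheets expand → +552M.
Net: −859 + 0 + 0 + 552 = -307 million.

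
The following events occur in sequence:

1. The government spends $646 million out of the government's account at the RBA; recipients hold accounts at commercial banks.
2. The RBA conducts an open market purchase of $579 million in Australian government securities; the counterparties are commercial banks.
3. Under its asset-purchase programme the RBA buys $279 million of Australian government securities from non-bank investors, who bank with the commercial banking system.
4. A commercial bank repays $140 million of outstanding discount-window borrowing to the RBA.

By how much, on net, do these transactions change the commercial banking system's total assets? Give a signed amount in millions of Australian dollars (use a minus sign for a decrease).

RBA balance sheet:
  Assets:      Securities +$858M, Loans to banks −$140M
  Liabilities: Bank reserves +$1364M, Government deposits −$646M
Commercial banking system:
  Assets:      Reserves at CB +$1364M, Securities −$579M
  Liabilities: Checkable deposits +$925M, Borrowings from CB −$140M
Change in total bank assets = +$785 million.

+$785 million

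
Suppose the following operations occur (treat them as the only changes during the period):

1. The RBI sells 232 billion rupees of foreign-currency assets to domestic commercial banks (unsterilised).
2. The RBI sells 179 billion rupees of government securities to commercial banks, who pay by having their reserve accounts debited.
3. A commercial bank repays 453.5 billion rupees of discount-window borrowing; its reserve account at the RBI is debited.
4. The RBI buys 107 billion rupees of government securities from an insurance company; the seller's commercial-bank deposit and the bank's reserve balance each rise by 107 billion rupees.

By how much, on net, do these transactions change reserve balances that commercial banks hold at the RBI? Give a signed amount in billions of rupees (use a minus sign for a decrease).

FX sale 232 billion rupees: the buying banks pay out of their reserve balances → −232B.
OMO sale (to banks) 179 billion rupees: the buying banks pay out of their reserve balances → −179B.
Discount-window repayment 453.5 billion rupees: repayment is debited from reserves → −453.5B.
Asset purchase (from non-banks) 107 billion rupees: the RBI pays by crediting reserve accounts → +107B.
Net: −232 − 179 − 453.5 + 107 = -757.5 billion.

-757.5 billion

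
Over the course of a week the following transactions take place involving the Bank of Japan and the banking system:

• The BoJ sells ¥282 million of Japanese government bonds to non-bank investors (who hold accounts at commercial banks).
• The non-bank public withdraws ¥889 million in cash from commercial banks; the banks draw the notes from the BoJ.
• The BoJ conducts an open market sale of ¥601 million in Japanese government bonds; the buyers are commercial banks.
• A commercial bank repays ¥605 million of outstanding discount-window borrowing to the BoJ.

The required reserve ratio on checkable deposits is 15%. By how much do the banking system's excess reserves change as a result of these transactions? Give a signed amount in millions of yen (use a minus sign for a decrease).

-¥2201.35 million

Asset sale (to non-banks) ¥282 million: reserves −¥282M, deposits −¥282M.
Currency withdrawal ¥889 million: reserves −¥889M, deposits −¥889M.
OMO sale (to banks) ¥601 million: reserves −¥601M, deposits 0.
Discount-window repayment ¥605 million: reserves −¥605M, deposits 0.
Totals: Δreserves = −¥2377M, Δdeposits = −¥1171M.
Δrequired reserves = 15% × −¥1171M = −¥175.65M.
Δexcess reserves = Δreserves − Δrequired = −¥2377M − (−¥175.65M) = -¥2201.35 million.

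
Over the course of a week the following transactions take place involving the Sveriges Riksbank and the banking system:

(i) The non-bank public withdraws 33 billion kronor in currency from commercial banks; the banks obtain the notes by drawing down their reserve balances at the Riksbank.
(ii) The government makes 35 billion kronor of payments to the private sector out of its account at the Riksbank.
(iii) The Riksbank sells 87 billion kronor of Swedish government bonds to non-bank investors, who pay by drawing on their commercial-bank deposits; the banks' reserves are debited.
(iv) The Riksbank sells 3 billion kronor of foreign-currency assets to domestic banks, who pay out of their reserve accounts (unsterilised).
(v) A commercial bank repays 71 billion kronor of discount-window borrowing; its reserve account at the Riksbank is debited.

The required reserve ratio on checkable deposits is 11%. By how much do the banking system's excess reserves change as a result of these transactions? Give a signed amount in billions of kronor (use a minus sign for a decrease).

-149.65 billion

Currency withdrawal 33 billion kronor: reserves −33B, deposits −33B.
Government spending 35 billion kronor: reserves +35B, deposits +35B.
Asset sale (to non-banks) 87 billion kronor: reserves −87B, deposits −87B.
FX sale 3 billion kronor: reserves −3B, deposits 0.
Discount-window repayment 71 billion kronor: reserves −71B, deposits 0.
Totals: Δreserves = −159B, Δdeposits = −85B.
Δrequired reserves = 11% × −85B = −9.35B.
Δexcess reserves = Δreserves − Δrequired = −159B − (−9.35B) = -149.65 billion.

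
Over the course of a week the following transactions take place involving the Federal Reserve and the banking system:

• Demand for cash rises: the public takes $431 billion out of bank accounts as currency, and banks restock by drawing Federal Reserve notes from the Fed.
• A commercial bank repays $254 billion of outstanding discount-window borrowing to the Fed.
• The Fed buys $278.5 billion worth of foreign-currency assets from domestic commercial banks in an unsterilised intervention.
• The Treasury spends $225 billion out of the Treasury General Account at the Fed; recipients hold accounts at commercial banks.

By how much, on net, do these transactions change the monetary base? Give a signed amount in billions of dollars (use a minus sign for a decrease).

+$249.5 billion

Currency withdrawal $431 billion: just a shift between currency and reserves — both are base money → 0.
Discount-window repayment $254 billion: Fed balance sheet contracts → −$254B.
FX purchase $278.5 billion: Fed balance sheet expands → +$278.5B.
Government spending $225 billion: a non-base liability converts back to reserves → +$225B.
Net: 0 − 254 + 278.5 + 225 = +$249.5 billion.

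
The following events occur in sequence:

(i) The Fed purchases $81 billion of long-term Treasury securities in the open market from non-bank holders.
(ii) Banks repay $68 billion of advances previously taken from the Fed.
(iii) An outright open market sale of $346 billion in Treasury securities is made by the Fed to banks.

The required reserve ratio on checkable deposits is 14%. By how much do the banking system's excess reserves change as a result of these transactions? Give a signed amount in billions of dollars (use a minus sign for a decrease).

Asset purchase (from non-banks) $81 billion: reserves +$81B, deposits +$81B.
Discount-window repayment $68 billion: reserves −$68B, deposits 0.
OMO sale (to banks) $346 billion: reserves −$346B, deposits 0.
Totals: Δreserves = −$333B, Δdeposits = +$81B.
Δrequired reserves = 14% × +$81B = +$11.34B.
Δexcess reserves = Δreserves − Δrequired = −$333B − (+$11.34B) = -$344.34 billion.

-$344.34 billion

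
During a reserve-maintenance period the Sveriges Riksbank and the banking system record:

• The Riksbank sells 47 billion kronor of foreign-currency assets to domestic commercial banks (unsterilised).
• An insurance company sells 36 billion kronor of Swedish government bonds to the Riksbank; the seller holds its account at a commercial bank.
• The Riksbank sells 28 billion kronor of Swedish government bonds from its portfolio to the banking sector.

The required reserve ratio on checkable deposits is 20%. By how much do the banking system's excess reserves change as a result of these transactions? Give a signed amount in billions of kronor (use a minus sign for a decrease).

-46.2 billion

FX sale 47 billion kronor: reserves −47B, deposits 0.
Asset purchase (from non-banks) 36 billion kronor: reserves +36B, deposits +36B.
OMO sale (to banks) 28 billion kronor: reserves −28B, deposits 0.
Totals: Δreserves = −39B, Δdeposits = +36B.
Δrequired reserves = 20% × +36B = +7.2B.
Δexcess reserves = Δreserves − Δrequired = −39B − (+7.2B) = -46.2 billion.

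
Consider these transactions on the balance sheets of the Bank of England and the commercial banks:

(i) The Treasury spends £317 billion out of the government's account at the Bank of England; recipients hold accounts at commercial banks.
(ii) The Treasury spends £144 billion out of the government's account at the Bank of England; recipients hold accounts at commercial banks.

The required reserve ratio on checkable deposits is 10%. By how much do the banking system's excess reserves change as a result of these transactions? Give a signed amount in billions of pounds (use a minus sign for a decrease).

Government spending £317 billion: reserves +£317B, deposits +£317B.
Government spending £144 billion: reserves +£144B, deposits +£144B.
Totals: Δreserves = +£461B, Δdeposits = +£461B.
Δrequired reserves = 10% × +£461B = +£46.1B.
Δexcess reserves = Δreserves − Δrequired = +£461B − (+£46.1B) = +£414.9 billion.

+£414.9 billion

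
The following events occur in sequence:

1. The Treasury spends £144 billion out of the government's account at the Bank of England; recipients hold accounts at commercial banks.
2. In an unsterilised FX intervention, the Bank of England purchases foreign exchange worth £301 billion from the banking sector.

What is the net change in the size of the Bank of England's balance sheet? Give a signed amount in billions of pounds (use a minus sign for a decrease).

+£301 billion

Government spending £144 billion: only the composition of liabilities changes → 0.
FX purchase £301 billion: a Bank of England asset is acquired → +£301B.
Net: 0 + 301 = +£301 billion.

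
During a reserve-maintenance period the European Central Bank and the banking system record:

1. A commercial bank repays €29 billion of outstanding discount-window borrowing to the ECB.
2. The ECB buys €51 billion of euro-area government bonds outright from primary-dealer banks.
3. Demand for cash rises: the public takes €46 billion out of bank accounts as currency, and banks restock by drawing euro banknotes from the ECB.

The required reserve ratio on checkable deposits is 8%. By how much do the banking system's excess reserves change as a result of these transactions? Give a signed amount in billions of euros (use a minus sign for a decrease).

Discount-window repayment €29 billion: reserves −€29B, deposits 0.
OMO purchase (from banks) €51 billion: reserves +€51B, deposits 0.
Currency withdrawal €46 billion: reserves −€46B, deposits −€46B.
Totals: Δreserves = −€24B, Δdeposits = −€46B.
Δrequired reserves = 8% × −€46B = −€3.68B.
Δexcess reserves = Δreserves − Δrequired = −€24B − (−€3.68B) = -€20.32 billion.

-€20.32 billion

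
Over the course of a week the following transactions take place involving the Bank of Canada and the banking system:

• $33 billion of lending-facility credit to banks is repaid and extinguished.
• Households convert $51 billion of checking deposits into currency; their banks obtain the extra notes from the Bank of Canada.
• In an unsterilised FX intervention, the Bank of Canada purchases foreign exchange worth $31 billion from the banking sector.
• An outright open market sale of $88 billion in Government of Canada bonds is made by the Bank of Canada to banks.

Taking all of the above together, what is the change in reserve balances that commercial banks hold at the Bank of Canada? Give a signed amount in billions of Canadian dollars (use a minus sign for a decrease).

-$141 billion

Discount-window repayment $33 billion: repayment is debited from reserves → −$33B.
Currency withdrawal $51 billion: banks swap reserves for currency → −$51B.
FX purchase $31 billion: the Bank of Canada pays by crediting reserve accounts → +$31B.
OMO sale (to banks) $88 billion: the buying banks pay out of their reserve balances → −$88B.
Net: −33 − 51 + 31 − 88 = -$141 billion.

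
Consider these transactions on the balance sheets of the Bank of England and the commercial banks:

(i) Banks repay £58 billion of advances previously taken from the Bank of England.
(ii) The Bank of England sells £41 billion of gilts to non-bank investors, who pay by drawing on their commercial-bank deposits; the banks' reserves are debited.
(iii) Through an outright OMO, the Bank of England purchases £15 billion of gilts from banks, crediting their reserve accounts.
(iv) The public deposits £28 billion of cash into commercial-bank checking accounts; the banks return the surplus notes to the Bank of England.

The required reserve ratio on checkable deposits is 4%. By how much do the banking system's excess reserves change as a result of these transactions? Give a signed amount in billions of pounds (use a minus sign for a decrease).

Discount-window repayment £58 billion: reserves −£58B, deposits 0.
Asset sale (to non-banks) £41 billion: reserves −£41B, deposits −£41B.
OMO purchase (from banks) £15 billion: reserves +£15B, deposits 0.
Currency deposit £28 billion: reserves +£28B, deposits +£28B.
Totals: Δreserves = −£56B, Δdeposits = −£13B.
Δrequired reserves = 4% × −£13B = −£0.52B.
Δexcess reserves = Δreserves − Δrequired = −£56B − (−£0.52B) = -£55.48 billion.

-£55.48 billion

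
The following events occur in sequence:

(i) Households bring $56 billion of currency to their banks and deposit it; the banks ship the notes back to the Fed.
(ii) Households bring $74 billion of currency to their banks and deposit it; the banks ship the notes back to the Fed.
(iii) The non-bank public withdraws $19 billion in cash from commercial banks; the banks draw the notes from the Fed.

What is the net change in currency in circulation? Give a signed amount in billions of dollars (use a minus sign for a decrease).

-$111 billion

Fed balance sheet:
  Assets:      no change
  Liabilities: Bank reserves +$111B, Currency in circulation −$111B
So the change in currency in circulation is -$111 billion.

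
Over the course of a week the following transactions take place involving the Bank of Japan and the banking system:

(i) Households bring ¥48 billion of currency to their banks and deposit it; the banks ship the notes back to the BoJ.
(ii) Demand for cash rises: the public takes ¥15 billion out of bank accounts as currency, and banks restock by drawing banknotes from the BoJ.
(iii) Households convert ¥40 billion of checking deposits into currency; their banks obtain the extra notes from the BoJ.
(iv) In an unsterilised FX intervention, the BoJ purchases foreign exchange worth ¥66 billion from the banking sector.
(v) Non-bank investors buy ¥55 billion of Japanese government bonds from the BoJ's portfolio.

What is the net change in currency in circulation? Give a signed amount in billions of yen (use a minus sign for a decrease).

BoJ balance sheet:
  Assets:      Securities −¥55B, Foreign assets +¥66B
  Liabilities: Bank reserves +¥4B, Currency in circulation +¥7B
Commercial banking system:
  Assets:      Reserves at CB +¥4B, Foreign assets −¥66B
  Liabilities: Checkable deposits −¥62B
So the change in currency in circulation is +¥7 billion.

+¥7 billion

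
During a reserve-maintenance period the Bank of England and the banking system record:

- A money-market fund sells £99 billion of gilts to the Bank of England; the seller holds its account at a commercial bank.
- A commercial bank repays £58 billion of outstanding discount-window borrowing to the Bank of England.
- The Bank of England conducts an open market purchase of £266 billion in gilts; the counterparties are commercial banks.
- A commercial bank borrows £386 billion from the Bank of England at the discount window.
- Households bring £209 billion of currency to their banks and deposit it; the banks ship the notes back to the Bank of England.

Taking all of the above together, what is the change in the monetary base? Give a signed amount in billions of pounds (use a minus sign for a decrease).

Bank of England balance sheet:
  Assets:      Securities +£365B, Loans to banks +£328B
  Liabilities: Bank reserves +£902B, Currency in circulation −£209B
Monetary base = currency + reserves: −£209B + (+£902B) = +£693 billion.

+£693 billion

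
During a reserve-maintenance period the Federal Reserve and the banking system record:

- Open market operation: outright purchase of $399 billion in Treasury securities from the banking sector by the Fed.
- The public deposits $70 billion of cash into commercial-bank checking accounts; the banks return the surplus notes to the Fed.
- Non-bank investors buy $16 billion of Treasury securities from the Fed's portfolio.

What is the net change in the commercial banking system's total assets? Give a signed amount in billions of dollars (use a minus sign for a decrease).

+$54 billion

OMO purchase (from banks) $399 billion: just an asset swap on bank balance sheets → 0.
Currency deposit $70 billion: bank balance sheets expand → +$70B.
Asset sale (to non-banks) $16 billion: bank balance sheets shrink → −$16B.
Net: 0 + 70 − 16 = +$54 billion.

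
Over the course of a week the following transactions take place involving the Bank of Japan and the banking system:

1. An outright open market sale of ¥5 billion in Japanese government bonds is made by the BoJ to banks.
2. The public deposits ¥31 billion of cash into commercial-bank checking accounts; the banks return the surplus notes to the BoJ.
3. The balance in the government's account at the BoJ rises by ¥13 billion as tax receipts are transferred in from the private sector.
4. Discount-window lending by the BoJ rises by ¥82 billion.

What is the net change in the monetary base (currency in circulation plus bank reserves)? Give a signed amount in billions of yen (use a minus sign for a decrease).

+¥64 billion

BoJ balance sheet:
  Assets:      Securities −¥5B, Loans to banks +¥82B
  Liabilities: Bank reserves +¥95B, Currency in circulation −¥31B, Government deposits +¥13B
Commercial banking system:
  Assets:      Reserves at CB +¥95B, Securities +¥5B
  Liabilities: Checkable deposits +¥18B, Borrowings from CB +¥82B
Monetary base = currency + reserves: −¥31B + (+¥95B) = +¥64 billion.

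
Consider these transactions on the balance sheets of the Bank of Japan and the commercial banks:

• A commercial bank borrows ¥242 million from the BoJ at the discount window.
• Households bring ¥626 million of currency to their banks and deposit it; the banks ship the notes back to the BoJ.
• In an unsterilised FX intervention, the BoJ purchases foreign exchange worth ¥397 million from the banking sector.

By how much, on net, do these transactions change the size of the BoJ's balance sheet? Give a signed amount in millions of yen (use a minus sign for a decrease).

+¥639 million

Discount-window loan ¥242 million: a BoJ asset is acquired → +¥242M.
Currency deposit ¥626 million: only the composition of liabilities changes → 0.
FX purchase ¥397 million: a BoJ asset is acquired → +¥397M.
Net: 242 + 0 + 397 = +¥639 million.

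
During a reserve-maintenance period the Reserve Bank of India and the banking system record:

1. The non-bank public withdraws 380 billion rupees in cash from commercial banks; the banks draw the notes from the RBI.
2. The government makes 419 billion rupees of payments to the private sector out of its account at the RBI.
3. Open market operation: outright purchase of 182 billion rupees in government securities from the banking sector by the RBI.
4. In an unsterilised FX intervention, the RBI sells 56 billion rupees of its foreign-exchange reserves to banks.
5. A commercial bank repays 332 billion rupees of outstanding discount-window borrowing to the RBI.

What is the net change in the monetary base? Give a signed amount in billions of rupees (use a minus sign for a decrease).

Currency withdrawal 380 billion rupees: just a shift between currency and reserves — both are base money → 0.
Government spending 419 billion rupees: a non-base liability converts back to reserves → +419B.
OMO purchase (from banks) 182 billion rupees: RBI balance sheet expands → +182B.
FX sale 56 billion rupees: RBI balance sheet contracts → −56B.
Discount-window repayment 332 billion rupees: RBI balance sheet contracts → −332B.
Net: 0 + 419 + 182 − 56 − 332 = +213 billion.

+213 billion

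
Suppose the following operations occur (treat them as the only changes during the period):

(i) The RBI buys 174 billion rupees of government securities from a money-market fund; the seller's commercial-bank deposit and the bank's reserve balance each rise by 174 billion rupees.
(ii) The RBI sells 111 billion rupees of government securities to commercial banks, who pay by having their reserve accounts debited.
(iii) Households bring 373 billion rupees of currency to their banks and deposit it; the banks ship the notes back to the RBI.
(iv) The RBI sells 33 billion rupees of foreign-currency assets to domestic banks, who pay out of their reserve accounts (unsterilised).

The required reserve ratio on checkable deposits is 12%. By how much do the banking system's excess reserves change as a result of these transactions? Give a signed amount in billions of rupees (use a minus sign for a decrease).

Asset purchase (from non-banks) 174 billion rupees: reserves +174B, deposits +174B.
OMO sale (to banks) 111 billion rupees: reserves −111B, deposits 0.
Currency deposit 373 billion rupees: reserves +373B, deposits +373B.
FX sale 33 billion rupees: reserves −33B, deposits 0.
Totals: Δreserves = +403B, Δdeposits = +547B.
Δrequired reserves = 12% × +547B = +65.64B.
Δexcess reserves = Δreserves − Δrequired = +403B − (+65.64B) = +337.36 billion.

+337.36 billion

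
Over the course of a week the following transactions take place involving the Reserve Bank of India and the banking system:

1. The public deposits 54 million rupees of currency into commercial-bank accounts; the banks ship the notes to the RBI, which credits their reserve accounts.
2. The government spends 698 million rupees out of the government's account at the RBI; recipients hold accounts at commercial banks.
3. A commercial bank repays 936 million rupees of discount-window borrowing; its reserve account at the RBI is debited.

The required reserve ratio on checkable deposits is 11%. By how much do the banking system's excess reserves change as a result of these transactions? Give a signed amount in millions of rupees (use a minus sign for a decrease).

Currency deposit 54 million rupees: reserves +54M, deposits +54M.
Government spending 698 million rupees: reserves +698M, deposits +698M.
Discount-window repayment 936 million rupees: reserves −936M, deposits 0.
Totals: Δreserves = −184M, Δdeposits = +752M.
Δrequired reserves = 11% × +752M = +82.72M.
Δexcess reserves = Δreserves − Δrequired = −184M − (+82.72M) = -266.72 million.

-266.72 million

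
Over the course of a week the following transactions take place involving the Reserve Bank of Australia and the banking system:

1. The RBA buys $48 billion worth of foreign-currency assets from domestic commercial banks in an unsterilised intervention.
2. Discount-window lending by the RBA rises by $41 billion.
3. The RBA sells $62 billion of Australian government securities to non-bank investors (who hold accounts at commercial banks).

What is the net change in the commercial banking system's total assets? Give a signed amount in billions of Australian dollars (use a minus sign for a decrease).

FX purchase $48 billion: just an asset swap on bank balance sheets → 0.
Discount-window loan $41 billion: bank balance sheets expand → +$41B.
Asset sale (to non-banks) $62 billion: bank balance sheets shrink → −$62B.
Net: 0 + 41 − 62 = -$21 billion.

-$21 billion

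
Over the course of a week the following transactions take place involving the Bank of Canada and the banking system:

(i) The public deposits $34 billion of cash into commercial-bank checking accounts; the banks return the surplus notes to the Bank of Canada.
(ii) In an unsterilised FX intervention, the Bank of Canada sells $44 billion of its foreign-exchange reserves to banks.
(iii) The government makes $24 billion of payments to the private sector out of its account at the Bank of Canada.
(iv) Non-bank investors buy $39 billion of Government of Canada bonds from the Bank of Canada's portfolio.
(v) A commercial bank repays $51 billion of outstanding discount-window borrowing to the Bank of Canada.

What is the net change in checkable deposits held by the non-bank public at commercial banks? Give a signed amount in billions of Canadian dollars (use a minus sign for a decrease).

Bank of Canada balance sheet:
  Assets:      Securities −$39B, Loans to banks −$51B, Foreign assets −$44B
  Liabilities: Bank reserves −$76B, Currency in circulation −$34B, Government deposits −$24B
Commercial banking system:
  Assets:      Reserves at CB −$76B, Foreign assets +$44B
  Liabilities: Checkable deposits +$19B, Borrowings from CB −$51B
So the change in checkable deposits held by the non-bank public at commercial banks is +$19 billion.

+$19 billion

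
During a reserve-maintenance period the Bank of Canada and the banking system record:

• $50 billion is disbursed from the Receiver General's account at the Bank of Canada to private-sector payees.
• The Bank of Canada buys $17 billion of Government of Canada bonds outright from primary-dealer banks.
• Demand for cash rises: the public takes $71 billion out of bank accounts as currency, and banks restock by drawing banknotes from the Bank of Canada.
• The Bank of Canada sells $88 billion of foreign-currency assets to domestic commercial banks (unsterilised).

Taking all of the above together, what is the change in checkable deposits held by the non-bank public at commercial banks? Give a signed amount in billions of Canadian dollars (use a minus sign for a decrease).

-$21 billion

Government spending $50 billion: non-bank counterparties' bank balances rise → +$50B.
OMO purchase (from banks) $17 billion: the counterparty is a bank, so public deposits are unchanged → 0.
Currency withdrawal $71 billion: non-bank counterparties' bank balances fall → −$71B.
FX sale $88 billion: the counterparty is a bank, so public deposits are unchanged → 0.
Net: 50 + 0 − 71 + 0 = -$21 billion.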